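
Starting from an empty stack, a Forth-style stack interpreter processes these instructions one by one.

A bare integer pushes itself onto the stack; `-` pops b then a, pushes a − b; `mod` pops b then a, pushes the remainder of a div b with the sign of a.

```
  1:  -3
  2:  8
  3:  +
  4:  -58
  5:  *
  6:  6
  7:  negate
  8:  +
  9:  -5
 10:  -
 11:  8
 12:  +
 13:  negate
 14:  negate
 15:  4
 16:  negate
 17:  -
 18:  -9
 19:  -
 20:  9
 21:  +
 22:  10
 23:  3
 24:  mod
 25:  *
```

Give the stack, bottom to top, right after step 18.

-3     : [-3]
8      : [-3, 8]
+      : [5]
-58    : [5, -58]
*      : [-290]
6      : [-290, 6]
negate : [-290, -6]
+      : [-296]
-5     : [-296, -5]
-      : [-291]
8      : [-291, 8]
+      : [-283]
negate : [283]
negate : [-283]
4      : [-283, 4]
negate : [-283, -4]
-      : [-279]
-9     : [-279, -9]

[-279, -9]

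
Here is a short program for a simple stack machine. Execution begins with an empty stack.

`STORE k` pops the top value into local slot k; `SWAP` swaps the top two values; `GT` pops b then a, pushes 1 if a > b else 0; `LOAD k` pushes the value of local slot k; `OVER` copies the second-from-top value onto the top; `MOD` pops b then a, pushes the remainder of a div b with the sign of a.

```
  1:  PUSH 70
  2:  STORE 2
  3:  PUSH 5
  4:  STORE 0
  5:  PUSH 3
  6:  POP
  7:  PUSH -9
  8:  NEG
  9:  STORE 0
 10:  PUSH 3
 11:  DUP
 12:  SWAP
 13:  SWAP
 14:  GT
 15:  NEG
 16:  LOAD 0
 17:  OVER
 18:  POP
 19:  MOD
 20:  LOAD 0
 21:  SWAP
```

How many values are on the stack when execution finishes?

PUSH 70 -> 70
STORE 2 -> (empty)
PUSH 5  -> 5
STORE 0 -> (empty)
PUSH 3  -> 3
POP     -> (empty)
PUSH -9 -> -9
NEG     -> 9
STORE 0 -> (empty)
PUSH 3  -> 3
DUP     -> 3 3
SWAP    -> 3 3
SWAP    -> 3 3
GT      -> 0
NEG     -> 0
LOAD 0  -> 0 9
OVER    -> 0 9 0
POP     -> 0 9
MOD     -> 0
LOAD 0  -> 0 9
SWAP    -> 9 0

2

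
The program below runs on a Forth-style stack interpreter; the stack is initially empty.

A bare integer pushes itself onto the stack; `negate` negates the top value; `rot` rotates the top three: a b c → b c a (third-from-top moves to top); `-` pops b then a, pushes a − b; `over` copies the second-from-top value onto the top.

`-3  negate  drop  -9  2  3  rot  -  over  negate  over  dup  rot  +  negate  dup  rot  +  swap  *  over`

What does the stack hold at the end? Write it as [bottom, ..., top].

-3     → -3
negate → 3
drop   → (empty)
-9     → -9
2      → -9 2
3      → -9 2 3
rot    → 2 3 -9
-      → 2 12
over   → 2 12 2
negate → 2 12 -2
over   → 2 12 -2 12
dup    → 2 12 -2 12 12
rot    → 2 12 12 12 -2
+      → 2 12 12 10
negate → 2 12 12 -10
dup    → 2 12 12 -10 -10
rot    → 2 12 -10 -10 12
+      → 2 12 -10 2
swap   → 2 12 2 -10
*      → 2 12 -20
over   → 2 12 -20 12

[2, 12, -20, 12]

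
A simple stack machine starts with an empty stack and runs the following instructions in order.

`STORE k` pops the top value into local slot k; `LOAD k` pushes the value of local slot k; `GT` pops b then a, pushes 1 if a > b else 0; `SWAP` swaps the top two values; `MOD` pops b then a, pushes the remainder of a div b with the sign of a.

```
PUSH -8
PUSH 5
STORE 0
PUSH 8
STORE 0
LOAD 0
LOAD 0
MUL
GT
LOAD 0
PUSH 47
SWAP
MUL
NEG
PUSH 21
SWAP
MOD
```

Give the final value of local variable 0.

PUSH -8  -8
PUSH 5   -8 5
STORE 0  -8
PUSH 8   -8 8
STORE 0  -8
LOAD 0   -8 8
LOAD 0   -8 8 8
MUL      -8 64
GT       0
LOAD 0   0 8
PUSH 47  0 8 47
SWAP     0 47 8
MUL      0 376
NEG      0 -376
PUSH 21  0 -376 21
SWAP     0 21 -376
MOD      0 21

8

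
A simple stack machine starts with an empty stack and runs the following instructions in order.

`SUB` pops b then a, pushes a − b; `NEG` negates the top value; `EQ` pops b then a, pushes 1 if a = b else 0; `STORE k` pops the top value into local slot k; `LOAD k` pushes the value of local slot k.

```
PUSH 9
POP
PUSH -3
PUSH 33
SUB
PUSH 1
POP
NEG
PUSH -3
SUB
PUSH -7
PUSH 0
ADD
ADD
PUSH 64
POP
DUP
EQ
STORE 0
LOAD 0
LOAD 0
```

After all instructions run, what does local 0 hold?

PUSH 9  → [9]
POP     → []
PUSH -3 → [-3]
PUSH 33 → [-3, 33]
SUB     → [-36]
PUSH 1  → [-36, 1]
POP     → [-36]
NEG     → [36]
PUSH -3 → [36, -3]
SUB     → [39]
PUSH -7 → [39, -7]
PUSH 0  → [39, -7, 0]
ADD     → [39, -7]
ADD     → [32]
PUSH 64 → [32, 64]
POP     → [32]
DUP     → [32, 32]
EQ      → [1]
STORE 0 → []
LOAD 0  → [1]
LOAD 0  → [1, 1]

1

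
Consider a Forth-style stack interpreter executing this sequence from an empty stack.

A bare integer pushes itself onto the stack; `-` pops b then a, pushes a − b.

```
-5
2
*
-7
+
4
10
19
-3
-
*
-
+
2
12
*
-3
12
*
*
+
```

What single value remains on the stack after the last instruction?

-5 → [-5]
2  → [-5, 2]
*  → [-10]
-7 → [-10, -7]
+  → [-17]
4  → [-17, 4]
10 → [-17, 4, 10]
19 → [-17, 4, 10, 19]
-3 → [-17, 4, 10, 19, -3]
-  → [-17, 4, 10, 22]
*  → [-17, 4, 220]
-  → [-17, -216]
+  → [-233]
2  → [-233, 2]
12 → [-233, 2, 12]
*  → [-233, 24]
-3 → [-233, 24, -3]
12 → [-233, 24, -3, 12]
*  → [-233, 24, -36]
*  → [-233, -864]
+  → [-1097]

-1097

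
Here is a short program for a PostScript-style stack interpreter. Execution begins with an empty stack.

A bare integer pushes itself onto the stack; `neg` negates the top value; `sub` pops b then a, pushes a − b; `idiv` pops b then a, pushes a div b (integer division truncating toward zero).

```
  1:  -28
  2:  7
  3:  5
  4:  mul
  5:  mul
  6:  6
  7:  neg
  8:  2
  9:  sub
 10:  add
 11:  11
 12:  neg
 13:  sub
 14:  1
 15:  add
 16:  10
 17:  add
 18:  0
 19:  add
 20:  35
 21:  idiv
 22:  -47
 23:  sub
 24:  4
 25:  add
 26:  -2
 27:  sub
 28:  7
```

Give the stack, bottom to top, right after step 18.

[-966, 0]

-28 → -28
7   → -28 7
5   → -28 7 5
mul → -28 35
mul → -980
6   → -980 6
neg → -980 -6
2   → -980 -6 2
sub → -980 -8
add → -988
11  → -988 11
neg → -988 -11
sub → -977
1   → -977 1
add → -976
10  → -976 10
add → -966
0   → -966 0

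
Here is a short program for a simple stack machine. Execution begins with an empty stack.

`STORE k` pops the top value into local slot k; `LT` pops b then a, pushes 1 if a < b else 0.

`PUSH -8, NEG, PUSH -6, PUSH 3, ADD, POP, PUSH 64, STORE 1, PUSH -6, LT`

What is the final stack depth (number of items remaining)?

PUSH -8  [-8]
NEG      [8]
PUSH -6  [8, -6]
PUSH 3   [8, -6, 3]
ADD      [8, -3]
POP      [8]
PUSH 64  [8, 64]
STORE 1  [8]
PUSH -6  [8, -6]
LT       [0]

1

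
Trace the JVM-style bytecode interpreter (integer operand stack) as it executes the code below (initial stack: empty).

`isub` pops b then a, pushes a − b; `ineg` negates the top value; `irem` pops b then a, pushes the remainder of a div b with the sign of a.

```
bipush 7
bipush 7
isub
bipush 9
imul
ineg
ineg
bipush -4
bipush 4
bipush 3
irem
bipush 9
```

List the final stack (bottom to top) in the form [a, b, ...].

bipush 7  → 7
bipush 7  → 7 7
isub      → 0
bipush 9  → 0 9
imul      → 0
ineg      → 0
ineg      → 0
bipush -4 → 0 -4
bipush 4  → 0 -4 4
bipush 3  → 0 -4 4 3
irem      → 0 -4 1
bipush 9  → 0 -4 1 9

[0, -4, 1, 9]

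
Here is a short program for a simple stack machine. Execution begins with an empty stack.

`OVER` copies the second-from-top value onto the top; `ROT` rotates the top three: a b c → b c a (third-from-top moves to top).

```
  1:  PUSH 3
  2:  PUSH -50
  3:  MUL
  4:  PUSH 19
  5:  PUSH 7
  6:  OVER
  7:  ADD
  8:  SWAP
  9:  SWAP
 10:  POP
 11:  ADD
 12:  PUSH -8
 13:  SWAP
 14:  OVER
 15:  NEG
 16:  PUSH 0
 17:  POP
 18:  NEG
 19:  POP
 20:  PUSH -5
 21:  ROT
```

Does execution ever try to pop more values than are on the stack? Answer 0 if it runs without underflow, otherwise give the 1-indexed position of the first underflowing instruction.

0

PUSH 3   -> 3
PUSH -50 -> 3 -50
MUL      -> -150
PUSH 19  -> -150 19
PUSH 7   -> -150 19 7
OVER     -> -150 19 7 19
ADD      -> -150 19 26
SWAP     -> -150 26 19
SWAP     -> -150 19 26
POP      -> -150 19
ADD      -> -131
PUSH -8  -> -131 -8
SWAP     -> -8 -131
OVER     -> -8 -131 -8
NEG      -> -8 -131 8
PUSH 0   -> -8 -131 8 0
POP      -> -8 -131 8
NEG      -> -8 -131 -8
POP      -> -8 -131
PUSH -5  -> -8 -131 -5
ROT      -> -131 -5 -8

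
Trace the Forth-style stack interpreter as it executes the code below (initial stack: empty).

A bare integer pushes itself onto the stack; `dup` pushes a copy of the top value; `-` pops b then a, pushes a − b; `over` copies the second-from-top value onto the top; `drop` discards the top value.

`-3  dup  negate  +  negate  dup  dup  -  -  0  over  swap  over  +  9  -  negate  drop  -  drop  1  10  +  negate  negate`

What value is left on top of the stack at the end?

-3     -> -3
dup    -> -3 -3
negate -> -3 3
+      -> 0
negate -> 0
dup    -> 0 0
dup    -> 0 0 0
-      -> 0 0
-      -> 0
0      -> 0 0
over   -> 0 0 0
swap   -> 0 0 0
over   -> 0 0 0 0
+      -> 0 0 0
9      -> 0 0 0 9
-      -> 0 0 -9
negate -> 0 0 9
drop   -> 0 0
-      -> 0
drop   -> (empty)
1      -> 1
10     -> 1 10
+      -> 11
negate -> -11
negate -> 11

11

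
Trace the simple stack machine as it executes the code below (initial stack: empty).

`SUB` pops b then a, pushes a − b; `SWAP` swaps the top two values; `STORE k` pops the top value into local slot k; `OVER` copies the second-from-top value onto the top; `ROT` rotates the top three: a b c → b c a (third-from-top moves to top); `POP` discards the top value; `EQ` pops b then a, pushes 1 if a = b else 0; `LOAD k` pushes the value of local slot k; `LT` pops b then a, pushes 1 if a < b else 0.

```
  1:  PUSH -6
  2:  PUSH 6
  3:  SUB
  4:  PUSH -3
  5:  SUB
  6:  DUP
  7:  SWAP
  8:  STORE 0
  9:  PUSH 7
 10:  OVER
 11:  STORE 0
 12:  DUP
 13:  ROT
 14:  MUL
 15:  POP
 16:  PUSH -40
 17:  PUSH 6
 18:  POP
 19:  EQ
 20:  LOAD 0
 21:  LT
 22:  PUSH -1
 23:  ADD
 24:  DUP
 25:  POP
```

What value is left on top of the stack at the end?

-1

PUSH -6  → -6
PUSH 6   → -6 6
SUB      → -12
PUSH -3  → -12 -3
SUB      → -9
DUP      → -9 -9
SWAP     → -9 -9
STORE 0  → -9
PUSH 7   → -9 7
OVER     → -9 7 -9
STORE 0  → -9 7
DUP      → -9 7 7
ROT      → 7 7 -9
MUL      → 7 -63
POP      → 7
PUSH -40 → 7 -40
PUSH 6   → 7 -40 6
POP      → 7 -40
EQ       → 0
LOAD 0   → 0 -9
LT       → 0
PUSH -1  → 0 -1
ADD      → -1
DUP      → -1 -1
POP      → -1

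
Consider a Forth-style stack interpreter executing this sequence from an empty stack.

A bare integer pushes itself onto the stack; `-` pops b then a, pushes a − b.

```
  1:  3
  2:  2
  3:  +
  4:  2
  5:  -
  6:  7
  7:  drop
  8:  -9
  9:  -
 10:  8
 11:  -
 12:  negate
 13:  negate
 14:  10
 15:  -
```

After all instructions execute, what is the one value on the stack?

3      → [3]
2      → [3, 2]
+      → [5]
2      → [5, 2]
-      → [3]
7      → [3, 7]
drop   → [3]
-9     → [3, -9]
-      → [12]
8      → [12, 8]
-      → [4]
negate → [-4]
negate → [4]
10     → [4, 10]
-      → [-6]

-6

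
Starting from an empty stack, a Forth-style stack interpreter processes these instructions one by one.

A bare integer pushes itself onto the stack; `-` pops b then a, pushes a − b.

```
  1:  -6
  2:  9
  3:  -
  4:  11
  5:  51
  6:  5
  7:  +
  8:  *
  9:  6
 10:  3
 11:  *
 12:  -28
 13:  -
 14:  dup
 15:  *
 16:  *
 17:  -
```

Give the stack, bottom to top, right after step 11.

-6  [-6]
9   [-6, 9]
-   [-15]
11  [-15, 11]
51  [-15, 11, 51]
5   [-15, 11, 51, 5]
+   [-15, 11, 56]
*   [-15, 616]
6   [-15, 616, 6]
3   [-15, 616, 6, 3]
*   [-15, 616, 18]

[-15, 616, 18]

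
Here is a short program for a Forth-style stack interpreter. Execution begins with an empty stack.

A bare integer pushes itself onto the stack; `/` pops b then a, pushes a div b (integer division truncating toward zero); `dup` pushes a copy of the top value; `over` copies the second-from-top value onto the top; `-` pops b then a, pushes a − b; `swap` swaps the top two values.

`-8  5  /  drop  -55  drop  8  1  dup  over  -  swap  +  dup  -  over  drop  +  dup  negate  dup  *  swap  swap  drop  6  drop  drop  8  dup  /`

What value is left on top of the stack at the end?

-8     : [-8]
5      : [-8, 5]
/      : [-1]
drop   : []
-55    : [-55]
drop   : []
8      : [8]
1      : [8, 1]
dup    : [8, 1, 1]
over   : [8, 1, 1, 1]
-      : [8, 1, 0]
swap   : [8, 0, 1]
+      : [8, 1]
dup    : [8, 1, 1]
-      : [8, 0]
over   : [8, 0, 8]
drop   : [8, 0]
+      : [8]
dup    : [8, 8]
negate : [8, -8]
dup    : [8, -8, -8]
*      : [8, 64]
swap   : [64, 8]
swap   : [8, 64]
drop   : [8]
6      : [8, 6]
drop   : [8]
drop   : []
8      : [8]
dup    : [8, 8]
/      : [1]

1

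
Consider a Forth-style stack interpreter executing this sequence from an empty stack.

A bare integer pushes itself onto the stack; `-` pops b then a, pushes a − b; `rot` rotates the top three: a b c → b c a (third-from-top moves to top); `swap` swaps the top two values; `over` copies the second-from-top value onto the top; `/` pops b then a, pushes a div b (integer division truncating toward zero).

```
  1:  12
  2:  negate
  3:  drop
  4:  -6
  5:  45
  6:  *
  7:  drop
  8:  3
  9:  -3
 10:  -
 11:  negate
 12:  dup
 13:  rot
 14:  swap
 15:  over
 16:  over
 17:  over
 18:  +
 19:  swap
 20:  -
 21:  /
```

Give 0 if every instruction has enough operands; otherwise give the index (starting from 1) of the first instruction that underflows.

12     -> [12]
negate -> [-12]
drop   -> []
-6     -> [-6]
45     -> [-6, 45]
*      -> [-270]
drop   -> []
3      -> [3]
-3     -> [3, -3]
-      -> [6]
negate -> [-6]
dup    -> [-6, -6]
rot  — needs 3 operands, stack has 2 → underflow

13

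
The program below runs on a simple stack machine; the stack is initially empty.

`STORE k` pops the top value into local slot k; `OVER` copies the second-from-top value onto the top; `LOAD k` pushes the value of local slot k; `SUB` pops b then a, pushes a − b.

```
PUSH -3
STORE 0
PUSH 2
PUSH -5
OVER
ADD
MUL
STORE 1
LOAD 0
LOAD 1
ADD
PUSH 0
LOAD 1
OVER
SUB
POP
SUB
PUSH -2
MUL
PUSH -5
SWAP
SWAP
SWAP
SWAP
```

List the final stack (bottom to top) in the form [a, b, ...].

[18, -5]

PUSH -3 : -3
STORE 0 : (empty)
PUSH 2  : 2
PUSH -5 : 2 -5
OVER    : 2 -5 2
ADD     : 2 -3
MUL     : -6
STORE 1 : (empty)
LOAD 0  : -3
LOAD 1  : -3 -6
ADD     : -9
PUSH 0  : -9 0
LOAD 1  : -9 0 -6
OVER    : -9 0 -6 0
SUB     : -9 0 -6
POP     : -9 0
SUB     : -9
PUSH -2 : -9 -2
MUL     : 18
PUSH -5 : 18 -5
SWAP    : -5 18
SWAP    : 18 -5
SWAP    : -5 18
SWAP    : 18 -5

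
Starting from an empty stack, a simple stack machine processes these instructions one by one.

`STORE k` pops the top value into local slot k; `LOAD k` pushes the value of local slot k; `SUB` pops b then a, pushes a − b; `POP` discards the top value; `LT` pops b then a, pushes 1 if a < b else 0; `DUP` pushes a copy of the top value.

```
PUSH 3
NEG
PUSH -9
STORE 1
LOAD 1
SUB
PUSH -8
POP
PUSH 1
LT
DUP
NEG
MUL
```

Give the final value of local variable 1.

-9

PUSH 3  -> [3]
NEG     -> [-3]
PUSH -9 -> [-3, -9]
STORE 1 -> [-3]
LOAD 1  -> [-3, -9]
SUB     -> [6]
PUSH -8 -> [6, -8]
POP     -> [6]
PUSH 1  -> [6, 1]
LT      -> [0]
DUP     -> [0, 0]
NEG     -> [0, 0]
MUL     -> [0]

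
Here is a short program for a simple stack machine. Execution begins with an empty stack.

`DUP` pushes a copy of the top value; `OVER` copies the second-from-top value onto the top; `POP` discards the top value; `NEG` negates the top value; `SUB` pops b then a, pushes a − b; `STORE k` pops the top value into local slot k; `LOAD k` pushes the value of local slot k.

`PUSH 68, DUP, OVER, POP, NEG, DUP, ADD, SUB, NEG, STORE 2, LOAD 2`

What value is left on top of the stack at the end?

-204

PUSH 68 : [68]
DUP     : [68, 68]
OVER    : [68, 68, 68]
POP     : [68, 68]
NEG     : [68, -68]
DUP     : [68, -68, -68]
ADD     : [68, -136]
SUB     : [204]
NEG     : [-204]
STORE 2 : []
LOAD 2  : [-204]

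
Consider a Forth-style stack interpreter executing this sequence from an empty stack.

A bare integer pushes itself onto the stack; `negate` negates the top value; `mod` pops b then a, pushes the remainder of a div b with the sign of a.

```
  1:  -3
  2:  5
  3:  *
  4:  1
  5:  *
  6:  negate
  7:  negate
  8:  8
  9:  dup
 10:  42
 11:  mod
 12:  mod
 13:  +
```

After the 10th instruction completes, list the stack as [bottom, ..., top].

[-15, 8, 8, 42]

-3     → -3
5      → -3 5
*      → -15
1      → -15 1
*      → -15
negate → 15
negate → -15
8      → -15 8
dup    → -15 8 8
42     → -15 8 8 42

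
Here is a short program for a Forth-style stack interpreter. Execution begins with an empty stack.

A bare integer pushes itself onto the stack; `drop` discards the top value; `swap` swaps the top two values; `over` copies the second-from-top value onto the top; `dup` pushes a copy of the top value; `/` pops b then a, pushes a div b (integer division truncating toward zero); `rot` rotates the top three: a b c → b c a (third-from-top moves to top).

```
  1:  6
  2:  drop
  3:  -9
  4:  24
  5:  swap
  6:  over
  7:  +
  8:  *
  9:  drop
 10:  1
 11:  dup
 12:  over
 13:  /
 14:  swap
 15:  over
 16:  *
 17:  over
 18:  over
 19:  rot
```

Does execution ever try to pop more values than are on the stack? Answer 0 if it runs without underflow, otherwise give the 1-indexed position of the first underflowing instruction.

0

6    -> 6
drop -> (empty)
-9   -> -9
24   -> -9 24
swap -> 24 -9
over -> 24 -9 24
+    -> 24 15
*    -> 360
drop -> (empty)
1    -> 1
dup  -> 1 1
over -> 1 1 1
/    -> 1 1
swap -> 1 1
over -> 1 1 1
*    -> 1 1
over -> 1 1 1
over -> 1 1 1 1
rot  -> 1 1 1 1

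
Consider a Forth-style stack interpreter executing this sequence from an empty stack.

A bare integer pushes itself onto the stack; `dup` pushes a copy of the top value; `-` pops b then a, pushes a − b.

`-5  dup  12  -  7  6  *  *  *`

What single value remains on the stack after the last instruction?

-5  → [-5]
dup → [-5, -5]
12  → [-5, -5, 12]
-   → [-5, -17]
7   → [-5, -17, 7]
6   → [-5, -17, 7, 6]
*   → [-5, -17, 42]
*   → [-5, -714]
*   → [3570]

3570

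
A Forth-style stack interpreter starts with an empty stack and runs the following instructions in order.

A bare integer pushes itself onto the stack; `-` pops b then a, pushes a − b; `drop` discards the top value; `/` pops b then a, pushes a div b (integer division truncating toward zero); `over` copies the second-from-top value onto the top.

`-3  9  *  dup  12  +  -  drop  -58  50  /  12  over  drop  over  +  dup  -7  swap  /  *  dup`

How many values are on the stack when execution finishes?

-3   -> -3
9    -> -3 9
*    -> -27
dup  -> -27 -27
12   -> -27 -27 12
+    -> -27 -15
-    -> -12
drop -> (empty)
-58  -> -58
50   -> -58 50
/    -> -1
12   -> -1 12
over -> -1 12 -1
drop -> -1 12
over -> -1 12 -1
+    -> -1 11
dup  -> -1 11 11
-7   -> -1 11 11 -7
swap -> -1 11 -7 11
/    -> -1 11 0
*    -> -1 0
dup  -> -1 0 0

3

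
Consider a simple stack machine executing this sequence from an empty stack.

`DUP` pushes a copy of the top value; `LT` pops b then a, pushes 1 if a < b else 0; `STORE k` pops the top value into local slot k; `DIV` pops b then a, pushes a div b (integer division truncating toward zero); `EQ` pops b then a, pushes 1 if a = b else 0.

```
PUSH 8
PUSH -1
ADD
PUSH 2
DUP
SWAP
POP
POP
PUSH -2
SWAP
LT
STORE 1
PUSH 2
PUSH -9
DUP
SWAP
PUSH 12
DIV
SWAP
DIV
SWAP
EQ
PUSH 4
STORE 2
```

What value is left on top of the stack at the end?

PUSH 8  → 8
PUSH -1 → 8 -1
ADD     → 7
PUSH 2  → 7 2
DUP     → 7 2 2
SWAP    → 7 2 2
POP     → 7 2
POP     → 7
PUSH -2 → 7 -2
SWAP    → -2 7
LT      → 1
STORE 1 → (empty)
PUSH 2  → 2
PUSH -9 → 2 -9
DUP     → 2 -9 -9
SWAP    → 2 -9 -9
PUSH 12 → 2 -9 -9 12
DIV     → 2 -9 0
SWAP    → 2 0 -9
DIV     → 2 0
SWAP    → 0 2
EQ      → 0
PUSH 4  → 0 4
STORE 2 → 0

0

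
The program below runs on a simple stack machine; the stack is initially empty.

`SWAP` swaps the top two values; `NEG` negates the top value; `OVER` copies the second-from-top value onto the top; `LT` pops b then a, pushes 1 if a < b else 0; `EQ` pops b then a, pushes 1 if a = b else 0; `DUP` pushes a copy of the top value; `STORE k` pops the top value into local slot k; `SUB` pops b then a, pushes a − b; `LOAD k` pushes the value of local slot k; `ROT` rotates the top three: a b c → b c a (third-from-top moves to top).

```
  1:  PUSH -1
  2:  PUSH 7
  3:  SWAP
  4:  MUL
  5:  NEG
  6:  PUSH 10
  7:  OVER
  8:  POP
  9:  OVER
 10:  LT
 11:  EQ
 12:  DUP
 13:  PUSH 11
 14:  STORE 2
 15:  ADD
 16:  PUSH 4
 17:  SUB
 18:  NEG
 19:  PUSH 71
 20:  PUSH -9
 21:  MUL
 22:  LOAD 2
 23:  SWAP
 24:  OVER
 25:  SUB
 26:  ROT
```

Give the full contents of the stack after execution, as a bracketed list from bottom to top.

PUSH -1  -1
PUSH 7   -1 7
SWAP     7 -1
MUL      -7
NEG      7
PUSH 10  7 10
OVER     7 10 7
POP      7 10
OVER     7 10 7
LT       7 0
EQ       0
DUP      0 0
PUSH 11  0 0 11
STORE 2  0 0
ADD      0
PUSH 4   0 4
SUB      -4
NEG      4
PUSH 71  4 71
PUSH -9  4 71 -9
MUL      4 -639
LOAD 2   4 -639 11
SWAP     4 11 -639
OVER     4 11 -639 11
SUB      4 11 -650
ROT      11 -650 4

[11, -650, 4]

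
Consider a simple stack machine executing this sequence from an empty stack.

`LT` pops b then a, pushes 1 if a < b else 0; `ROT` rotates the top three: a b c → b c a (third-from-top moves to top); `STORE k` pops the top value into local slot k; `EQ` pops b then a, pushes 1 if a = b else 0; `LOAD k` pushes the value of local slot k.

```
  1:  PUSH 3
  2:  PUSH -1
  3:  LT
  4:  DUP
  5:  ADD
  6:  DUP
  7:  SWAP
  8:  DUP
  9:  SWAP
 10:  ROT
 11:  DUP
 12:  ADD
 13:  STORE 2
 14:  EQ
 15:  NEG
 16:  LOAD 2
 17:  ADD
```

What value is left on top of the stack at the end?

-1

PUSH 3  → [3]
PUSH -1 → [3, -1]
LT      → [0]
DUP     → [0, 0]
ADD     → [0]
DUP     → [0, 0]
SWAP    → [0, 0]
DUP     → [0, 0, 0]
SWAP    → [0, 0, 0]
ROT     → [0, 0, 0]
DUP     → [0, 0, 0, 0]
ADD     → [0, 0, 0]
STORE 2 → [0, 0]
EQ      → [1]
NEG     → [-1]
LOAD 2  → [-1, 0]
ADD     → [-1]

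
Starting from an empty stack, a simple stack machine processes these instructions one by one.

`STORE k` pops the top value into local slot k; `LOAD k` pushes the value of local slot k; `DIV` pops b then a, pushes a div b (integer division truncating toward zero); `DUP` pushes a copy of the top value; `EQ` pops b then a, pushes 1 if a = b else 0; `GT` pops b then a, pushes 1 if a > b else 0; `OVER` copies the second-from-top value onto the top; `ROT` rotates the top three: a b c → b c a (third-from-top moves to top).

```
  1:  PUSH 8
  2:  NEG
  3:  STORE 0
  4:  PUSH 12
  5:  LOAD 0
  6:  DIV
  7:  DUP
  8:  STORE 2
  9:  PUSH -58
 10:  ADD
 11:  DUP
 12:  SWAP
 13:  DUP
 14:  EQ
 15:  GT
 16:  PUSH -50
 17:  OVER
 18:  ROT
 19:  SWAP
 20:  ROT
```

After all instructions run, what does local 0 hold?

PUSH 8    [8]
NEG       [-8]
STORE 0   []
PUSH 12   [12]
LOAD 0    [12, -8]
DIV       [-1]
DUP       [-1, -1]
STORE 2   [-1]
PUSH -58  [-1, -58]
ADD       [-59]
DUP       [-59, -59]
SWAP      [-59, -59]
DUP       [-59, -59, -59]
EQ        [-59, 1]
GT        [0]
PUSH -50  [0, -50]
OVER      [0, -50, 0]
ROT       [-50, 0, 0]
SWAP      [-50, 0, 0]
ROT       [0, 0, -50]

-8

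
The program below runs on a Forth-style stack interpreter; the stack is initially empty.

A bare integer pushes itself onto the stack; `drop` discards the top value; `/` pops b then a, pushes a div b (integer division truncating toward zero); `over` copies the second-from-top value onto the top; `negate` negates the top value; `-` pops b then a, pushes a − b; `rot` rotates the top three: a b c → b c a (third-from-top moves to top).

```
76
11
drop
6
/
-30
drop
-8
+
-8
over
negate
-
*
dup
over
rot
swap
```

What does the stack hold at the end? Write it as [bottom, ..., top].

76      [76]
11      [76, 11]
drop    [76]
6       [76, 6]
/       [12]
-30     [12, -30]
drop    [12]
-8      [12, -8]
+       [4]
-8      [4, -8]
over    [4, -8, 4]
negate  [4, -8, -4]
-       [4, -4]
*       [-16]
dup     [-16, -16]
over    [-16, -16, -16]
rot     [-16, -16, -16]
swap    [-16, -16, -16]

[-16, -16, -16]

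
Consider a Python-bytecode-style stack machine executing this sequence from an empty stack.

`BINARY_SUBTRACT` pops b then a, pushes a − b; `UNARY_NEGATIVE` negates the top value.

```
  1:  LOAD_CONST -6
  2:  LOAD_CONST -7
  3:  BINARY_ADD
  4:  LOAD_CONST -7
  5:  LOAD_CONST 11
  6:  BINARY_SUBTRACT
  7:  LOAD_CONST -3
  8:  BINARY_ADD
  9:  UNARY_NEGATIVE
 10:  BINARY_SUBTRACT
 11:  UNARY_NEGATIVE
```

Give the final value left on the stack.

34

LOAD_CONST -6   → [-6]
LOAD_CONST -7   → [-6, -7]
BINARY_ADD      → [-13]
LOAD_CONST -7   → [-13, -7]
LOAD_CONST 11   → [-13, -7, 11]
BINARY_SUBTRACT → [-13, -18]
LOAD_CONST -3   → [-13, -18, -3]
BINARY_ADD      → [-13, -21]
UNARY_NEGATIVE  → [-13, 21]
BINARY_SUBTRACT → [-34]
UNARY_NEGATIVE  → [34]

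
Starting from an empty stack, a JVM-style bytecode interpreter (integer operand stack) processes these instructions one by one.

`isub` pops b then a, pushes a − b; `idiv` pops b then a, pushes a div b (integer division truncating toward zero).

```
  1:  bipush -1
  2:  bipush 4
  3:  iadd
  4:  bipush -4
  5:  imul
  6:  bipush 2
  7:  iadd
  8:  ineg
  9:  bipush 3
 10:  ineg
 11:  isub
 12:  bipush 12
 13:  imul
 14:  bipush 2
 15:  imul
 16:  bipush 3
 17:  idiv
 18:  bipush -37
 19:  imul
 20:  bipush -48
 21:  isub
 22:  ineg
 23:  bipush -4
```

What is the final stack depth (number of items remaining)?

bipush -1  -> [-1]
bipush 4   -> [-1, 4]
iadd       -> [3]
bipush -4  -> [3, -4]
imul       -> [-12]
bipush 2   -> [-12, 2]
iadd       -> [-10]
ineg       -> [10]
bipush 3   -> [10, 3]
ineg       -> [10, -3]
isub       -> [13]
bipush 12  -> [13, 12]
imul       -> [156]
bipush 2   -> [156, 2]
imul       -> [312]
bipush 3   -> [312, 3]
idiv       -> [104]
bipush -37 -> [104, -37]
imul       -> [-3848]
bipush -48 -> [-3848, -48]
isub       -> [-3800]
ineg       -> [3800]
bipush -4  -> [3800, -4]

2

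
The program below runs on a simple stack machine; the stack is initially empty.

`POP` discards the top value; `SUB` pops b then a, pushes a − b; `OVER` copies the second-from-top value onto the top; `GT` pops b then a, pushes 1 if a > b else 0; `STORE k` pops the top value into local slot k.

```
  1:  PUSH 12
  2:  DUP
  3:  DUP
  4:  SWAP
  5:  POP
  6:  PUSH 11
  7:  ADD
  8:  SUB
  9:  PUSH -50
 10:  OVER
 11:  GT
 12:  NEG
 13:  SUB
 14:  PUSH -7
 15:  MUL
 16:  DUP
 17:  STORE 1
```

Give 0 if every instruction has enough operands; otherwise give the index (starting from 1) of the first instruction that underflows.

0

PUSH 12   12
DUP       12 12
DUP       12 12 12
SWAP      12 12 12
POP       12 12
PUSH 11   12 12 11
ADD       12 23
SUB       -11
PUSH -50  -11 -50
OVER      -11 -50 -11
GT        -11 0
NEG       -11 0
SUB       -11
PUSH -7   -11 -7
MUL       77
DUP       77 77
STORE 1   77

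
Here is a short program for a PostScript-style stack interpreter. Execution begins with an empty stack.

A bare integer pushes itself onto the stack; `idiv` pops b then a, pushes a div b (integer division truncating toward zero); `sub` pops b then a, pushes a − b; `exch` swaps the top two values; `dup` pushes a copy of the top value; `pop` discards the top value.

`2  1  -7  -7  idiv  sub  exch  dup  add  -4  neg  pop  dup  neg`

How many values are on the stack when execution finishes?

3

2    → [2]
1    → [2, 1]
-7   → [2, 1, -7]
-7   → [2, 1, -7, -7]
idiv → [2, 1, 1]
sub  → [2, 0]
exch → [0, 2]
dup  → [0, 2, 2]
add  → [0, 4]
-4   → [0, 4, -4]
neg  → [0, 4, 4]
pop  → [0, 4]
dup  → [0, 4, 4]
neg  → [0, 4, -4]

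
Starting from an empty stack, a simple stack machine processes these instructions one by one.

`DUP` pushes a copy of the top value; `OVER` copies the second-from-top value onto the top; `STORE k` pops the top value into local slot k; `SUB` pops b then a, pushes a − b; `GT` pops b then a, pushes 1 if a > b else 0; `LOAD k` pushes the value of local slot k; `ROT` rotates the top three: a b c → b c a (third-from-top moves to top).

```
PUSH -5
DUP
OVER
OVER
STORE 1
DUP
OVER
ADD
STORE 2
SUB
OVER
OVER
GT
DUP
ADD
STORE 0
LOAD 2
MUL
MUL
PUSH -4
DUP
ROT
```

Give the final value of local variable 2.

PUSH -5 -> -5
DUP     -> -5 -5
OVER    -> -5 -5 -5
OVER    -> -5 -5 -5 -5
STORE 1 -> -5 -5 -5
DUP     -> -5 -5 -5 -5
OVER    -> -5 -5 -5 -5 -5
ADD     -> -5 -5 -5 -10
STORE 2 -> -5 -5 -5
SUB     -> -5 0
OVER    -> -5 0 -5
OVER    -> -5 0 -5 0
GT      -> -5 0 0
DUP     -> -5 0 0 0
ADD     -> -5 0 0
STORE 0 -> -5 0
LOAD 2  -> -5 0 -10
MUL     -> -5 0
MUL     -> 0
PUSH -4 -> 0 -4
DUP     -> 0 -4 -4
ROT     -> -4 -4 0

-10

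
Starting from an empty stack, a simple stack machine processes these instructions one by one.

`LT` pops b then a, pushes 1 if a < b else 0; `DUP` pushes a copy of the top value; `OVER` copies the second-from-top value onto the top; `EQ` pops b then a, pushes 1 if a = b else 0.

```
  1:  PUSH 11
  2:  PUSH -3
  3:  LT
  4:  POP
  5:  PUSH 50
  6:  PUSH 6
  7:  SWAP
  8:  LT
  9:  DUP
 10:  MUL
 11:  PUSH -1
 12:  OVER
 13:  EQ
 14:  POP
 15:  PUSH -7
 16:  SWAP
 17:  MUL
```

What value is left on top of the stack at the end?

-7

PUSH 11 -> 11
PUSH -3 -> 11 -3
LT      -> 0
POP     -> (empty)
PUSH 50 -> 50
PUSH 6  -> 50 6
SWAP    -> 6 50
LT      -> 1
DUP     -> 1 1
MUL     -> 1
PUSH -1 -> 1 -1
OVER    -> 1 -1 1
EQ      -> 1 0
POP     -> 1
PUSH -7 -> 1 -7
SWAP    -> -7 1
MUL     -> -7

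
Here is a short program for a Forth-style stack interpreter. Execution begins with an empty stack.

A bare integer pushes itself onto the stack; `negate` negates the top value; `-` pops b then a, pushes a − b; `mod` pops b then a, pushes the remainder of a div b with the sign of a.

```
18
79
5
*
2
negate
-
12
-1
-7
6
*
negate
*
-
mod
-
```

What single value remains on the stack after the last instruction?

18     : 18
79     : 18 79
5      : 18 79 5
*      : 18 395
2      : 18 395 2
negate : 18 395 -2
-      : 18 397
12     : 18 397 12
-1     : 18 397 12 -1
-7     : 18 397 12 -1 -7
6      : 18 397 12 -1 -7 6
*      : 18 397 12 -1 -42
negate : 18 397 12 -1 42
*      : 18 397 12 -42
-      : 18 397 54
mod    : 18 19
-      : -1

-1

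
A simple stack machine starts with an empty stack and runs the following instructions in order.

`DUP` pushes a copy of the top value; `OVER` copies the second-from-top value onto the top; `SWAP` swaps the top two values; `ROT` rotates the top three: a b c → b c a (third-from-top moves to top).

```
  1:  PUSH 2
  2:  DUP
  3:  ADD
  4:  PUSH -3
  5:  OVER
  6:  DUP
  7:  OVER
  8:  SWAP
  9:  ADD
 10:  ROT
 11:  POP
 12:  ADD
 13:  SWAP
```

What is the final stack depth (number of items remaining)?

2

PUSH 2   [2]
DUP      [2, 2]
ADD      [4]
PUSH -3  [4, -3]
OVER     [4, -3, 4]
DUP      [4, -3, 4, 4]
OVER     [4, -3, 4, 4, 4]
SWAP     [4, -3, 4, 4, 4]
ADD      [4, -3, 4, 8]
ROT      [4, 4, 8, -3]
POP      [4, 4, 8]
ADD      [4, 12]
SWAP     [12, 4]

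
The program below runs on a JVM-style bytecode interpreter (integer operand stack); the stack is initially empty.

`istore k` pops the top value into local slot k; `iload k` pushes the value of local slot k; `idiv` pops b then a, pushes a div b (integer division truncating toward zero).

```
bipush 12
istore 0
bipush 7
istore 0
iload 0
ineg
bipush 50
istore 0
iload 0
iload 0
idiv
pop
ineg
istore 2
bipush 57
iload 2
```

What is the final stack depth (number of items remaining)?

2

bipush 12 -> 12
istore 0  -> (empty)
bipush 7  -> 7
istore 0  -> (empty)
iload 0   -> 7
ineg      -> -7
bipush 50 -> -7 50
istore 0  -> -7
iload 0   -> -7 50
iload 0   -> -7 50 50
idiv      -> -7 1
pop       -> -7
ineg      -> 7
istore 2  -> (empty)
bipush 57 -> 57
iload 2   -> 57 7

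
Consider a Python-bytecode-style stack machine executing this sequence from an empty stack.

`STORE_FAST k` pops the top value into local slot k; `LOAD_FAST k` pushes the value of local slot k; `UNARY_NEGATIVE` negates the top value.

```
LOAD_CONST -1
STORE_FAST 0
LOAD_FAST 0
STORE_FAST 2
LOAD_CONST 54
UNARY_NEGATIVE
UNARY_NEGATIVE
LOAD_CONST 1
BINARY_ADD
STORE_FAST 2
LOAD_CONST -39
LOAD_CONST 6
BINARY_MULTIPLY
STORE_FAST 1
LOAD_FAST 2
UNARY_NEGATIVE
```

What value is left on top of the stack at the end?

-55

LOAD_CONST -1    [-1]
STORE_FAST 0     []
LOAD_FAST 0      [-1]
STORE_FAST 2     []
LOAD_CONST 54    [54]
UNARY_NEGATIVE   [-54]
UNARY_NEGATIVE   [54]
LOAD_CONST 1     [54, 1]
BINARY_ADD       [55]
STORE_FAST 2     []
LOAD_CONST -39   [-39]
LOAD_CONST 6     [-39, 6]
BINARY_MULTIPLY  [-234]
STORE_FAST 1     []
LOAD_FAST 2      [55]
UNARY_NEGATIVE   [-55]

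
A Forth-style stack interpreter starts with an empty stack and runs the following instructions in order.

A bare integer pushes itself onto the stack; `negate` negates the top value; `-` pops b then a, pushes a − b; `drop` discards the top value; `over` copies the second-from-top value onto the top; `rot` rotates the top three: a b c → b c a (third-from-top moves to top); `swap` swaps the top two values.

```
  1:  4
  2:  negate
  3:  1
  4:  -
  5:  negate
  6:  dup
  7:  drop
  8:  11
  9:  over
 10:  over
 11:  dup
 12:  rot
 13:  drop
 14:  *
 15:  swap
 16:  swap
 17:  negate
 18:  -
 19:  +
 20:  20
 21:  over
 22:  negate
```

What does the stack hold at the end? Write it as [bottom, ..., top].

4      -> [4]
negate -> [-4]
1      -> [-4, 1]
-      -> [-5]
negate -> [5]
dup    -> [5, 5]
drop   -> [5]
11     -> [5, 11]
over   -> [5, 11, 5]
over   -> [5, 11, 5, 11]
dup    -> [5, 11, 5, 11, 11]
rot    -> [5, 11, 11, 11, 5]
drop   -> [5, 11, 11, 11]
*      -> [5, 11, 121]
swap   -> [5, 121, 11]
swap   -> [5, 11, 121]
negate -> [5, 11, -121]
-      -> [5, 132]
+      -> [137]
20     -> [137, 20]
over   -> [137, 20, 137]
negate -> [137, 20, -137]

[137, 20, -137]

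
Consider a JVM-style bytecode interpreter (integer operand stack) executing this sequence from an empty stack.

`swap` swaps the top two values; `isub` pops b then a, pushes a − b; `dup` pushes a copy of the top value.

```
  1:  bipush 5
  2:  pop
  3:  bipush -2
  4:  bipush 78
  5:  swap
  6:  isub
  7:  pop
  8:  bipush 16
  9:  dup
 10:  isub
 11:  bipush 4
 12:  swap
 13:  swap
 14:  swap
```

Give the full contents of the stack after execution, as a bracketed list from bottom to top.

[4, 0]

bipush 5  → [5]
pop       → []
bipush -2 → [-2]
bipush 78 → [-2, 78]
swap      → [78, -2]
isub      → [80]
pop       → []
bipush 16 → [16]
dup       → [16, 16]
isub      → [0]
bipush 4  → [0, 4]
swap      → [4, 0]
swap      → [0, 4]
swap      → [4, 0]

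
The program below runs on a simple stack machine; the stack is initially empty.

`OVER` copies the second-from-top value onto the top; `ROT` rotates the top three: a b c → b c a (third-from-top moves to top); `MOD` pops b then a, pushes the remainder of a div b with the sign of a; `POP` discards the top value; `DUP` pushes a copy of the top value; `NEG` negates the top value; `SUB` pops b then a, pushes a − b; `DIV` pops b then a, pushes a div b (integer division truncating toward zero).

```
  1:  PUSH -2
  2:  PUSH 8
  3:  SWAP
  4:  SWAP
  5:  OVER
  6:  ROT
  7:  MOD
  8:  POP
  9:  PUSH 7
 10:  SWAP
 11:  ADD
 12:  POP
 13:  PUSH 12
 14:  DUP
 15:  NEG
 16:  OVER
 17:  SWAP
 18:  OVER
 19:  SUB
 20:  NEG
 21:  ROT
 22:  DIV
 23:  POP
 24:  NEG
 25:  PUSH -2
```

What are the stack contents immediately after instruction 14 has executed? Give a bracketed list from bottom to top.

PUSH -2  [-2]
PUSH 8   [-2, 8]
SWAP     [8, -2]
SWAP     [-2, 8]
OVER     [-2, 8, -2]
ROT      [8, -2, -2]
MOD      [8, 0]
POP      [8]
PUSH 7   [8, 7]
SWAP     [7, 8]
ADD      [15]
POP      []
PUSH 12  [12]
DUP      [12, 12]

[12, 12]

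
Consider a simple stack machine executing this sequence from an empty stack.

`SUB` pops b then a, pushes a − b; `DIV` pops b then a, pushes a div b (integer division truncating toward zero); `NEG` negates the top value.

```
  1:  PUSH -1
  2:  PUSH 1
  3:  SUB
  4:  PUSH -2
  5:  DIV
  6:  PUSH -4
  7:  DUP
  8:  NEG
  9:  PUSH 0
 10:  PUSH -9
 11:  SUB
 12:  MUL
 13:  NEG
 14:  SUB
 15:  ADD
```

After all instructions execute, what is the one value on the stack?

33

PUSH -1 : -1
PUSH 1  : -1 1
SUB     : -2
PUSH -2 : -2 -2
DIV     : 1
PUSH -4 : 1 -4
DUP     : 1 -4 -4
NEG     : 1 -4 4
PUSH 0  : 1 -4 4 0
PUSH -9 : 1 -4 4 0 -9
SUB     : 1 -4 4 9
MUL     : 1 -4 36
NEG     : 1 -4 -36
SUB     : 1 32
ADD     : 33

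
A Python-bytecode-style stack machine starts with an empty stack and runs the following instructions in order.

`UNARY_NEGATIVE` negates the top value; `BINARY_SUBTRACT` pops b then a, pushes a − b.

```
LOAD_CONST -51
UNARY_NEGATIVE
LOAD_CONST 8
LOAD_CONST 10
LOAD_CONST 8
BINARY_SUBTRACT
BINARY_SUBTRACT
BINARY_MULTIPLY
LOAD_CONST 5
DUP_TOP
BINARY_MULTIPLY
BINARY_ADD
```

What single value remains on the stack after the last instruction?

LOAD_CONST -51  : [-51]
UNARY_NEGATIVE  : [51]
LOAD_CONST 8    : [51, 8]
LOAD_CONST 10   : [51, 8, 10]
LOAD_CONST 8    : [51, 8, 10, 8]
BINARY_SUBTRACT : [51, 8, 2]
BINARY_SUBTRACT : [51, 6]
BINARY_MULTIPLY : [306]
LOAD_CONST 5    : [306, 5]
DUP_TOP         : [306, 5, 5]
BINARY_MULTIPLY : [306, 25]
BINARY_ADD      : [331]

331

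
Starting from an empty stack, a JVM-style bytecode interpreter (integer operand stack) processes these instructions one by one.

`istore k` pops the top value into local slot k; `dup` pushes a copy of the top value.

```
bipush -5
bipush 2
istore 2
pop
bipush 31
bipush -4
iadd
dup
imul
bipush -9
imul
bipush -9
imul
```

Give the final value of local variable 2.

bipush -5 : -5
bipush 2  : -5 2
istore 2  : -5
pop       : (empty)
bipush 31 : 31
bipush -4 : 31 -4
iadd      : 27
dup       : 27 27
imul      : 729
bipush -9 : 729 -9
imul      : -6561
bipush -9 : -6561 -9
imul      : 59049

2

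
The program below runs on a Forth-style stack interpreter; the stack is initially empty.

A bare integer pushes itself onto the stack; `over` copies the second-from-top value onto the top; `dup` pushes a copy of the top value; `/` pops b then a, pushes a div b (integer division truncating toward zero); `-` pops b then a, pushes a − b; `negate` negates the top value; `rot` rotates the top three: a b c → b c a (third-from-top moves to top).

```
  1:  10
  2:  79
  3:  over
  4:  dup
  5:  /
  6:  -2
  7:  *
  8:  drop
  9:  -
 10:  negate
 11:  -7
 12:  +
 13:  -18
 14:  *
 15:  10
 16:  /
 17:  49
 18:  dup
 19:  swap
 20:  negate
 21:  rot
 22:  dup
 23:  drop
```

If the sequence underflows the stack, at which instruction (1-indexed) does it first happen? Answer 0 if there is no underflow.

0

10     → [10]
79     → [10, 79]
over   → [10, 79, 10]
dup    → [10, 79, 10, 10]
/      → [10, 79, 1]
-2     → [10, 79, 1, -2]
*      → [10, 79, -2]
drop   → [10, 79]
-      → [-69]
negate → [69]
-7     → [69, -7]
+      → [62]
-18    → [62, -18]
*      → [-1116]
10     → [-1116, 10]
/      → [-111]
49     → [-111, 49]
dup    → [-111, 49, 49]
swap   → [-111, 49, 49]
negate → [-111, 49, -49]
rot    → [49, -49, -111]
dup    → [49, -49, -111, -111]
drop   → [49, -49, -111]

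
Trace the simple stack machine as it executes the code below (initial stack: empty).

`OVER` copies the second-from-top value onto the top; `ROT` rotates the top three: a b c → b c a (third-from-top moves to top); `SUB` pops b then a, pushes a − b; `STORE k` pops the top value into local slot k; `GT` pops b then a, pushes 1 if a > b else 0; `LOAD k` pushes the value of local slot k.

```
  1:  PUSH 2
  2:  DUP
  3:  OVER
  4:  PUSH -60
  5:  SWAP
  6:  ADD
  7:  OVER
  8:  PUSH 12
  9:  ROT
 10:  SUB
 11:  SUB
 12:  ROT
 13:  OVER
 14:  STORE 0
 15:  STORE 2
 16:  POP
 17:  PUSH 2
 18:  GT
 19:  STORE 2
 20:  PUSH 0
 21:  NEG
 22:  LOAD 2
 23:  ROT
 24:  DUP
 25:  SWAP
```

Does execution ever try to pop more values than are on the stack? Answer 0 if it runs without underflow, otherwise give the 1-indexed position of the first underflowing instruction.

PUSH 2   → 2
DUP      → 2 2
OVER     → 2 2 2
PUSH -60 → 2 2 2 -60
SWAP     → 2 2 -60 2
ADD      → 2 2 -58
OVER     → 2 2 -58 2
PUSH 12  → 2 2 -58 2 12
ROT      → 2 2 2 12 -58
SUB      → 2 2 2 70
SUB      → 2 2 -68
ROT      → 2 -68 2
OVER     → 2 -68 2 -68
STORE 0  → 2 -68 2
STORE 2  → 2 -68
POP      → 2
PUSH 2   → 2 2
GT       → 0
STORE 2  → (empty)
PUSH 0   → 0
NEG      → 0
LOAD 2   → 0 0
ROT  — needs 3 operands, stack has 2 → underflow

23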